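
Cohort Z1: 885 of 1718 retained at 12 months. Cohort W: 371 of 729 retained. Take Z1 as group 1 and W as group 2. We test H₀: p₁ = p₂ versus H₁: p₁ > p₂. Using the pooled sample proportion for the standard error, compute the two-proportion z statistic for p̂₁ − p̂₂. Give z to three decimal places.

z = 0.281

p̂₁ = 885/1718 ≈ 0.51513, p̂₂ = 371/729 ≈ 0.50892.
Pooled p̂ = (885+371)/(1718+729) = 1256/2447 = 0.51328.
SE = √(p̂(1−p̂)(1/n₁+1/n₂)) = √(0.51328·0.48672·0.00195381) = √(0.000488109) = 0.02209.
z = (0.51513 − 0.50892)/0.02209 = 0.00621/0.02209 = 0.281.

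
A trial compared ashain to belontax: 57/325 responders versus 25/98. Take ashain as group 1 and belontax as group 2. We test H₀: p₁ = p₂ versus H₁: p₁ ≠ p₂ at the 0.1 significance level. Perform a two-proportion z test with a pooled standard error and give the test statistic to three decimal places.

p̂₁ = 57/325 ≈ 0.17538, p̂₂ = 25/98 ≈ 0.25510.
Pooled p̂ = (57+25)/(325+98) = 82/423 = 0.19385.
SE = √(p̂(1−p̂)(1/n₁+1/n₂)) = √(0.19385·0.80615·0.013281) = √(0.00207548) = 0.04556.
z = (0.17538 − 0.25510)/0.04556 = -0.07972/0.04556 = -1.750.
Two-sided p-value ≈ 2·Φ(−1.750) = 0.0801, so at α = 0.1 we reject H₀.

z = -1.750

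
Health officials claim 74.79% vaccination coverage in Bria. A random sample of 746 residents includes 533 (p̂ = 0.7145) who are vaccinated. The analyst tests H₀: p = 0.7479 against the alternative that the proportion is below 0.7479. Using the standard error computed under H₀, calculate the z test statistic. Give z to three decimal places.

z = -2.102

p̂ = 533/746 ≈ 0.71448.
SE = √(p₀(1−p₀)/n) = √(0.18855/746) = 0.01590.
z = (0.71448 − 0.7479)/0.01590 = -0.03342/0.01590 = -2.102.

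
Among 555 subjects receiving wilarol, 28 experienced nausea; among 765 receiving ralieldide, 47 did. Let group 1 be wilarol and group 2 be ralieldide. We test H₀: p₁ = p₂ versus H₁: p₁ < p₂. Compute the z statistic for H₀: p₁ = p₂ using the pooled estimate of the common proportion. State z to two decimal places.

z = -0.85

p̂₁ = 28/555 ≈ 0.05045, p̂₂ = 47/765 ≈ 0.06144.
Pooled p̂ = (28+47)/(555+765) = 75/1320 = 0.05682.
SE = √(0.0535899 × 0.00310899) = 0.01291.
z = (0.05045 − 0.06144)/0.01291 = -0.01099/0.01291 = -0.85.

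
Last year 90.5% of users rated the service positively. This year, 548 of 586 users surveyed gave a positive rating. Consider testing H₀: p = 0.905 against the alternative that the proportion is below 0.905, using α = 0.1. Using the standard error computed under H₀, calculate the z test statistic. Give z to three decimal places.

p̂ = 548/586 = 0.935154.
SE = √(p₀(1−p₀)/n) = √(0.085975/586) = 0.012113.
z = (0.935154 − 0.905)/0.012113 = 0.030154/0.012113 = 2.489.
p-value = P(Z < 2.489) ≈ 0.9936. With α = 0.1, fail to reject H₀.

z = 2.489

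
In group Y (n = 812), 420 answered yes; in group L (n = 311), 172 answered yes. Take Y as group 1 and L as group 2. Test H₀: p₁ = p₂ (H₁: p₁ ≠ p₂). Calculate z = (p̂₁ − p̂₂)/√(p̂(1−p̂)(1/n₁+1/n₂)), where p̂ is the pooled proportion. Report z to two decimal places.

p̂₁ = 420/812 = 0.5172, p̂₂ = 172/311 = 0.5531.
Pooled p̂ = (420+172)/(812+311) = 592/1123 = 0.5272.
SE = √(0.249262 × 0.00444696) = 0.0333.
z = (0.5172 − 0.5531)/0.0333 = -0.0359/0.0333 = -1.08.
p-value = 2·P(Z > 1.076) ≈ 0.2821.

z = -1.08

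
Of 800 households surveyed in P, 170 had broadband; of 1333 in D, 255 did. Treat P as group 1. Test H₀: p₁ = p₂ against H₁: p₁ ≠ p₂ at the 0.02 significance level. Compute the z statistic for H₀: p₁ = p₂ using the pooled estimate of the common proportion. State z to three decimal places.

z = 1.187

p̂₁ = 170/800 = 0.21250, p̂₂ = 255/1333 = 0.19130.
Pooled p̂ = (170+255)/(800+1333) = 425/2133 = 0.19925.
SE = √(0.159549 × 0.00200019) = 0.01786.
z = (0.21250 − 0.19130)/0.01786 = 0.02120/0.01786 = 1.187.
Two-sided p-value ≈ 2·Φ(−1.187) = 0.2353; since p > α = 0.02, fail to reject H₀.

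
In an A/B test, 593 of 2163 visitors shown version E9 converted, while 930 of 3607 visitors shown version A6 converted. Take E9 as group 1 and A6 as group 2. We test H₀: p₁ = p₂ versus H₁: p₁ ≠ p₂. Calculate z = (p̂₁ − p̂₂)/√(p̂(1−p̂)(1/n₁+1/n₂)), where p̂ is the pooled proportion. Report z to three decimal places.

z = 1.362

p̂₁ = 593/2163 ≈ 0.27416, p̂₂ = 930/3607 ≈ 0.25783.
Pooled p̂ = (593+930)/(2163+3607) = 1523/5770 = 0.26395.
SE = √(p̂(1−p̂)(1/n₁+1/n₂)) = √(0.26395·0.73605·0.00073956) = √(0.000143682) = 0.01199.
z = (0.27416 − 0.25783)/0.01199 = 0.01633/0.01199 = 1.362.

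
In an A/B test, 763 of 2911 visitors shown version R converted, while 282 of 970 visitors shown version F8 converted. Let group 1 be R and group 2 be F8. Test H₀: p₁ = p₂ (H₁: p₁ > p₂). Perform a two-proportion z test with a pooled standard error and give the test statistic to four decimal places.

p̂₁ = 763/2911 ≈ 0.262109, p̂₂ = 282/970 ≈ 0.290722.
Pooled p̂ = (763+282)/(2911+970) = 1045/3881 = 0.269260.
SE = √(0.196759 × 0.00137445) = 0.016445.
z = (0.262109 − 0.290722)/0.016445 = -0.028613/0.016445 = -1.7399.
p-value = P(Z > -1.740) ≈ 0.9591.

z = -1.7399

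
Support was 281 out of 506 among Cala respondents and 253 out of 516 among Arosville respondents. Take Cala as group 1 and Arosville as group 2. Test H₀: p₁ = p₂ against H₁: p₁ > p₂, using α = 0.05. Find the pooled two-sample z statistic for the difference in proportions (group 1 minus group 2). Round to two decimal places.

z = 2.08

p̂₁ = 281/506 ≈ 0.5553, p̂₂ = 253/516 ≈ 0.4903.
Pooled p̂ = (281+253)/(506+516) = 534/1022 = 0.5225.
SE = √(p̂(1−p̂)(1/n₁+1/n₂)) = √(0.5225·0.4775·0.00391427) = √(0.000976585) = 0.0313.
z = (0.5553 − 0.4903)/0.0313 = 0.0650/0.0313 = 2.08.
p-value = P(Z > 2.081) ≈ 0.0187, so at α = 0.05 we reject H₀.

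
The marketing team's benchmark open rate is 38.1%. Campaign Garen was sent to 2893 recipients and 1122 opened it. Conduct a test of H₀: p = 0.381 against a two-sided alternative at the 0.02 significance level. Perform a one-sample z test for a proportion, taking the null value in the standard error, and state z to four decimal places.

p̂ = 1122/2893 ≈ 0.387833.
Under H₀, SE = √(0.381·0.619/2893) = √(8.15206e-05) = 0.009029.
z = (0.387833 − 0.381)/0.009029 = 0.006833/0.009029 = 0.7568.
p-value = 2·P(Z > 0.757) ≈ 0.4492; since p > α = 0.02, fail to reject H₀.

z = 0.7568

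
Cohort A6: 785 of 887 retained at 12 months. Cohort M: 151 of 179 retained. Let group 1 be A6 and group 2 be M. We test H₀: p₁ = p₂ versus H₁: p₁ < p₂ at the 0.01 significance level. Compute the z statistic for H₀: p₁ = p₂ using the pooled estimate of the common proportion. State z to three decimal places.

p̂₁ = 785/887 ≈ 0.88501, p̂₂ = 151/179 ≈ 0.84358.
Pooled p̂ = (785+151)/(887+179) = 936/1066 = 0.87805.
SE = √(0.107079 × 0.00671399) = 0.02681.
z = (0.88501 − 0.84358)/0.02681 = 0.04143/0.02681 = 1.545.
p-value = P(Z < 1.545) ≈ 0.9388; since p > α = 0.01, fail to reject H₀.

z = 1.545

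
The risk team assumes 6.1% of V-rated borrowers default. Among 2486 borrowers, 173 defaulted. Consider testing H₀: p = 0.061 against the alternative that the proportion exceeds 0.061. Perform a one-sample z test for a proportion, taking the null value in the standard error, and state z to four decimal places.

p̂ = 173/2486 = 0.0695897.
Under H₀, SE = √(0.061·0.939/2486) = √(2.30406e-05) = 0.0048001.
z = (0.0695897 − 0.061)/0.0048001 = 0.0085897/0.0048001 = 1.7895.

z = 1.7895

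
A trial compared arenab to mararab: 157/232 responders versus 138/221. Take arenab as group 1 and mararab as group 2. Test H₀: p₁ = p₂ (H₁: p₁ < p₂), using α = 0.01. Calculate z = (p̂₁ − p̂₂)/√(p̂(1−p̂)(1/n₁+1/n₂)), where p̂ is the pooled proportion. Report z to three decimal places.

z = 1.167

p̂₁ = 157/232 ≈ 0.67672, p̂₂ = 138/221 ≈ 0.62443.
Pooled p̂ = (157+138)/(232+221) = 295/453 = 0.65121.
SE = √(0.227134 × 0.00883523) = 0.04480.
z = (0.67672 − 0.62443)/0.04480 = 0.05229/0.04480 = 1.167.
p-value = P(Z < 1.167) ≈ 0.8784; since p > α = 0.01, fail to reject H₀.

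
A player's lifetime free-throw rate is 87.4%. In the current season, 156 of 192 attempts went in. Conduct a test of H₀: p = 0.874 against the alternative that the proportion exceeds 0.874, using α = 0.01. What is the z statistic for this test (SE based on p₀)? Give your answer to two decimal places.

p̂ = 156/192 = 0.8125.
Standard error under H₀: √(0.874×0.126/192) = 0.0239.
z = (0.8125 − 0.874)/0.0239 = -0.0615/0.0239 = -2.57.
p-value = P(Z > -2.568) ≈ 0.9949, so at α = 0.01 we fail to reject H₀.

z = -2.57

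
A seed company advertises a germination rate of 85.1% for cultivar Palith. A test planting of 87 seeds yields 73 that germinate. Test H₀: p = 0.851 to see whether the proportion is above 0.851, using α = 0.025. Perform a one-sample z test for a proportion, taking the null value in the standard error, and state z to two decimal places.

z = -0.31

p̂ = 73/87 ≈ 0.8391.
Standard error under H₀: √(0.851×0.149/87) = 0.0382.
z = (0.8391 − 0.851)/0.0382 = -0.0119/0.0382 = -0.31.
p-value = P(Z > -0.312) ≈ 0.6226; since p > α = 0.025, fail to reject H₀.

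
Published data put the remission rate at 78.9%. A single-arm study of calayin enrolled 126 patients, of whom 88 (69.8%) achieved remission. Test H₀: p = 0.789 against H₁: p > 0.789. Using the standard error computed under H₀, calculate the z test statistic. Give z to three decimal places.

p̂ = 88/126 = 0.69841.
Standard error under H₀: √(0.789×0.211/126) = 0.03635.
z = (0.69841 − 0.789)/0.03635 = -0.09059/0.03635 = -2.492.
p-value = P(Z > -2.492) ≈ 0.9937.

z = -2.492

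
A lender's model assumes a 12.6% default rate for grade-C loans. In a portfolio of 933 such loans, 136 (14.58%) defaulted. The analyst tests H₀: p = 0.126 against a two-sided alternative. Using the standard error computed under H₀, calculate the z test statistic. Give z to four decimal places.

z = 1.8194

p̂ = 136/933 ≈ 0.145766.
SE = √(p₀(1−p₀)/n) = √(0.11012/933) = 0.010864.
z = (0.145766 − 0.126)/0.010864 = 0.019766/0.010864 = 1.8194.
Two-sided p-value ≈ 2·Φ(−1.819) = 0.0689.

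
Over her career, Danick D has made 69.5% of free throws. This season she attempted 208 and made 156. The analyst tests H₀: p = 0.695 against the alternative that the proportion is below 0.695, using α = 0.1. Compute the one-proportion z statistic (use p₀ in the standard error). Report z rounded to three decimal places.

z = 1.723

p̂ = 156/208 ≈ 0.75000.
Standard error under H₀: √(0.695×0.305/208) = 0.03192.
z = (0.75000 − 0.695)/0.03192 = 0.05500/0.03192 = 1.723.
p-value = P(Z < 1.723) ≈ 0.9575, so at α = 0.1 we fail to reject H₀.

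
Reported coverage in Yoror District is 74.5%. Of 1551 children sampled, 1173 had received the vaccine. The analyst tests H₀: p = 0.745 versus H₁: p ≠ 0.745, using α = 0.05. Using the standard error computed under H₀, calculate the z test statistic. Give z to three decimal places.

z = 1.020

p̂ = 1173/1551 = 0.75629.
Under H₀, SE = √(0.745·0.255/1551) = √(0.000122485) = 0.01107.
z = (0.75629 − 0.745)/0.01107 = 0.01129/0.01107 = 1.020.
p-value = 2·P(Z > 1.020) ≈ 0.3078. With α = 0.05, fail to reject H₀.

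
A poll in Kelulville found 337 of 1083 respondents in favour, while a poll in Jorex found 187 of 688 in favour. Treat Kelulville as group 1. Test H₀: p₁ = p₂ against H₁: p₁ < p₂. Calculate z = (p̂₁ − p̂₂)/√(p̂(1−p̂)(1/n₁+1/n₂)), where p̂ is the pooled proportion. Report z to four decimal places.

p̂₁ = 337/1083 ≈ 0.311173, p̂₂ = 187/688 ≈ 0.271802.
Pooled p̂ = (337+187)/(1083+688) = 524/1771 = 0.295878.
SE = √(0.208334 × 0.00237685) = 0.022253.
z = (0.311173 − 0.271802)/0.022253 = 0.039371/0.022253 = 1.7692.
p-value = P(Z < 1.769) ≈ 0.9616.

z = 1.7692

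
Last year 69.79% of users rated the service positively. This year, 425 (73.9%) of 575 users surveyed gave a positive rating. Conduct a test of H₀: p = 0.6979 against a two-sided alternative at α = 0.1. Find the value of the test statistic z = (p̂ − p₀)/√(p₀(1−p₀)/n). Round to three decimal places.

p̂ = 425/575 = 0.73913.
Standard error under H₀: √(0.6979×0.3021/575) = 0.01915.
z = (0.73913 − 0.6979)/0.01915 = 0.04123/0.01915 = 2.153.
Two-sided p-value ≈ 2·Φ(−2.153) = 0.0313. With α = 0.1, reject H₀.

z = 2.153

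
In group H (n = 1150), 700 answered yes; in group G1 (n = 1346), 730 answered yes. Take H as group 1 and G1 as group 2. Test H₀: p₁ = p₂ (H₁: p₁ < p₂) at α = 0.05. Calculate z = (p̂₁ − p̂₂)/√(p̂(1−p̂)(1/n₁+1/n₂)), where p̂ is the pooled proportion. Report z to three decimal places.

z = 3.340

p̂₁ = 700/1150 = 0.608696, p̂₂ = 730/1346 = 0.542348.
Pooled p̂ = (700+730)/(1150+1346) = 1430/2496 = 0.572917.
SE = √(0.244683 × 0.00161251) = 0.019863.
z = (0.608696 − 0.542348)/0.019863 = 0.066348/0.019863 = 3.340.
p-value = P(Z < 3.340) ≈ 0.9996; since p > α = 0.05, fail to reject H₀.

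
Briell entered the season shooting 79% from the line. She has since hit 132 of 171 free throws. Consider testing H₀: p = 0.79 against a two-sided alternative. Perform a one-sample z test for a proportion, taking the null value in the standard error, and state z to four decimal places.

z = -0.5801

p̂ = 132/171 = 0.771930.
Standard error under H₀: √(0.79×0.21/171) = 0.031148.
z = (0.771930 − 0.79)/0.031148 = -0.018070/0.031148 = -0.5801.
p-value = 2·P(Z > 0.580) ≈ 0.5618.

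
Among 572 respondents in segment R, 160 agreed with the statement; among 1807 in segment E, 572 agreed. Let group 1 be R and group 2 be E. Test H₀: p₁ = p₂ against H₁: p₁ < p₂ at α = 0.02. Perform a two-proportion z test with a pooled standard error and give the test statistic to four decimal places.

z = -1.6632

p̂₁ = 160/572 ≈ 0.2797203, p̂₂ = 572/1807 ≈ 0.3165468.
Pooled p̂ = (160+572)/(572+1807) = 732/2379 = 0.3076923.
SE = √(p̂(1−p̂)(1/n₁+1/n₂)) = √(0.3076923·0.6923077·0.00230166) = √(0.000490293) = 0.0221426.
z = (0.2797203 − 0.3165468)/0.0221426 = -0.0368265/0.0221426 = -1.6632.
p-value = P(Z < -1.663) ≈ 0.0481, so at α = 0.02 we fail to reject H₀.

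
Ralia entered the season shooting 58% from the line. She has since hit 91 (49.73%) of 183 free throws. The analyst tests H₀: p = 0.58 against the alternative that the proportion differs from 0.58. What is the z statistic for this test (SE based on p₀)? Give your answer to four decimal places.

z = -2.2676

p̂ = 91/183 ≈ 0.497268.
SE = √(p₀(1−p₀)/n) = √(0.2436/183) = 0.036485.
z = (0.497268 − 0.58)/0.036485 = -0.082732/0.036485 = -2.2676.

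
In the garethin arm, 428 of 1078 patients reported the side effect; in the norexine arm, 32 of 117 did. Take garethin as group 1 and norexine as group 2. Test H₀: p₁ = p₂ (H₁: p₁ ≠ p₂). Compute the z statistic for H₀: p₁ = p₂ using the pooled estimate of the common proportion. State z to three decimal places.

z = 2.608

p̂₁ = 428/1078 ≈ 0.39703, p̂₂ = 32/117 ≈ 0.27350.
Pooled p̂ = (428+32)/(1078+117) = 460/1195 = 0.38494.
SE = √(p̂(1−p̂)(1/n₁+1/n₂)) = √(0.38494·0.61506·0.00947465) = √(0.00224322) = 0.04736.
z = (0.39703 − 0.27350)/0.04736 = 0.12353/0.04736 = 2.608.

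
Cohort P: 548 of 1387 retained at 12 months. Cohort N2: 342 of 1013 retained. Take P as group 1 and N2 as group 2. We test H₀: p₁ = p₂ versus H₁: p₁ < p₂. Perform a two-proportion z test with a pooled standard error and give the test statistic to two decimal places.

z = 2.88

p̂₁ = 548/1387 = 0.3951, p̂₂ = 342/1013 = 0.3376.
Pooled p̂ = (548+342)/(1387+1013) = 890/2400 = 0.3708.
SE = √(0.233316 × 0.00170815) = 0.0200.
z = (0.3951 − 0.3376)/0.0200 = 0.0575/0.0200 = 2.88.
p-value = P(Z < 2.880) ≈ 0.9980.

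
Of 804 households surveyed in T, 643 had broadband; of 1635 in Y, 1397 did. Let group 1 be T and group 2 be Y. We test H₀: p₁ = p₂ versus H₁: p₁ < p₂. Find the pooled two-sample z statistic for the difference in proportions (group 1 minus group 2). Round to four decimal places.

z = -3.4320

p̂₁ = 643/804 ≈ 0.7997512, p̂₂ = 1397/1635 ≈ 0.8544343.
Pooled p̂ = (643+1397)/(804+1635) = 2040/2439 = 0.8364084.
SE = √(0.136829 × 0.0018554) = 0.0159334.
z = (0.7997512 − 0.8544343)/0.0159334 = -0.0546831/0.0159334 = -3.4320.
p-value = P(Z < -3.432) ≈ 0.0003.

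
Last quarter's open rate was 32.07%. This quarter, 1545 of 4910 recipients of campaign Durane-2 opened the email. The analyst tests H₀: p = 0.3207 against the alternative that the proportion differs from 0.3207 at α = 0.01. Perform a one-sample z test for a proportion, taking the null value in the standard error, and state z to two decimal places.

p̂ = 1545/4910 ≈ 0.31466.
Standard error under H₀: √(0.3207×0.6793/4910) = 0.00666.
z = (0.31466 − 0.3207)/0.00666 = -0.00604/0.00666 = -0.91.
p-value = 2·P(Z > 0.906) ≈ 0.3648, so at α = 0.01 we fail to reject H₀.

z = -0.91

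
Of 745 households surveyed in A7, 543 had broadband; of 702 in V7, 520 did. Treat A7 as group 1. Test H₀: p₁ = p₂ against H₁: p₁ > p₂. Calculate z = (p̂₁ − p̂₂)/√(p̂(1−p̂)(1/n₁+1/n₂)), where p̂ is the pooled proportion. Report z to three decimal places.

p̂₁ = 543/745 ≈ 0.72886, p̂₂ = 520/702 ≈ 0.74074.
Pooled p̂ = (543+520)/(745+702) = 1063/1447 = 0.73462.
SE = √(p̂(1−p̂)(1/n₁+1/n₂)) = √(0.73462·0.26538·0.00276678) = √(0.00053939) = 0.02322.
z = (0.72886 − 0.74074)/0.02322 = -0.01188/0.02322 = -0.512.

z = -0.512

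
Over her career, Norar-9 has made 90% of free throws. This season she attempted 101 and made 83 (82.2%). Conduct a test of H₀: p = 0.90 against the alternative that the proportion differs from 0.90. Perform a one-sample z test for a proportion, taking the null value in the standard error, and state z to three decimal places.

z = -2.620

p̂ = 83/101 = 0.82178.
SE = √(p₀(1−p₀)/n) = √(0.09/101) = 0.02985.
z = (0.82178 − 0.9)/0.02985 = -0.07822/0.02985 = -2.620.
p-value = 2·P(Z > 2.620) ≈ 0.0088.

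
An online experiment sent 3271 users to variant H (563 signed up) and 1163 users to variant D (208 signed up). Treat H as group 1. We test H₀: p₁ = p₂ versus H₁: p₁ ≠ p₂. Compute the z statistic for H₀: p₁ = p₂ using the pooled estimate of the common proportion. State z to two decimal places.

z = -0.52

p̂₁ = 563/3271 = 0.1721, p̂₂ = 208/1163 = 0.1788.
Pooled p̂ = (563+208)/(3271+1163) = 771/4434 = 0.1739.
SE = √(p̂(1−p̂)(1/n₁+1/n₂)) = √(0.1739·0.8261·0.00116556) = √(0.000167431) = 0.0129.
z = (0.1721 − 0.1788)/0.0129 = -0.0067/0.0129 = -0.52.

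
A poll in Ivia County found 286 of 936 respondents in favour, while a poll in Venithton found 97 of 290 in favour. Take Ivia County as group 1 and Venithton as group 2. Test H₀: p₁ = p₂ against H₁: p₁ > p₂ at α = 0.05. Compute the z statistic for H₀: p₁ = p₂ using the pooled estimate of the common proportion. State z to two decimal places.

z = -0.93

p̂₁ = 286/936 = 0.3056, p̂₂ = 97/290 = 0.3345.
Pooled p̂ = (286+97)/(936+290) = 383/1226 = 0.3124.
SE = √(p̂(1−p̂)(1/n₁+1/n₂)) = √(0.3124·0.6876·0.00451665) = √(0.000970202) = 0.0311.
z = (0.3056 − 0.3345)/0.0311 = -0.0289/0.0311 = -0.93.
p-value = P(Z > -0.929) ≈ 0.8235, so at α = 0.05 we fail to reject H₀.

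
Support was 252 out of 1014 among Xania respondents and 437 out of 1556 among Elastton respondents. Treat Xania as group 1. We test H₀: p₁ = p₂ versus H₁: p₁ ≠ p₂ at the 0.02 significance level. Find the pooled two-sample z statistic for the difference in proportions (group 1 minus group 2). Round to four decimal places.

p̂₁ = 252/1014 = 0.2485207, p̂₂ = 437/1556 = 0.2808483.
Pooled p̂ = (252+437)/(1014+1556) = 689/2570 = 0.2680934.
SE = √(p̂(1−p̂)(1/n₁+1/n₂)) = √(0.2680934·0.7319066·0.00162887) = √(0.000319615) = 0.0178778.
z = (0.2485207 − 0.2808483)/0.0178778 = -0.0323276/0.0178778 = -1.8083.
p-value = 2·P(Z > 1.808) ≈ 0.0706; since p > α = 0.02, fail to reject H₀.

z = -1.8083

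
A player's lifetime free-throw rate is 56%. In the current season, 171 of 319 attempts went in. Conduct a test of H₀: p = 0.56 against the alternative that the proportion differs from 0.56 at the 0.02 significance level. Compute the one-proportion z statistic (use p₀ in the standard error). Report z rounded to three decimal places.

p̂ = 171/319 = 0.53605.
Standard error under H₀: √(0.56×0.44/319) = 0.02779.
z = (0.53605 − 0.56)/0.02779 = -0.02395/0.02779 = -0.862.
p-value = 2·P(Z > 0.862) ≈ 0.3888, so at α = 0.02 we fail to reject H₀.

z = -0.862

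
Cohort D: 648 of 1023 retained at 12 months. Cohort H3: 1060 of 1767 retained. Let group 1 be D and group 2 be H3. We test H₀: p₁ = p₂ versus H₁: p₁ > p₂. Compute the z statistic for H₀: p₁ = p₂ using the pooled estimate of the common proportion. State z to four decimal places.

p̂₁ = 648/1023 = 0.633431, p̂₂ = 1060/1767 = 0.599887.
Pooled p̂ = (648+1060)/(1023+1767) = 1708/2790 = 0.612186.
SE = √(0.237414 × 0.00154345) = 0.019143.
z = (0.633431 − 0.599887)/0.019143 = 0.033544/0.019143 = 1.7523.
p-value = P(Z > 1.752) ≈ 0.0399.

z = 1.7523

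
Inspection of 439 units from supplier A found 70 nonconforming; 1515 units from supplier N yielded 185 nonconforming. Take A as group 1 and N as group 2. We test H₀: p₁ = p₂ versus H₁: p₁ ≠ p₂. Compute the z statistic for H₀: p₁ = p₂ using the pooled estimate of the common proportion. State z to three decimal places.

p̂₁ = 70/439 ≈ 0.15945, p̂₂ = 185/1515 ≈ 0.12211.
Pooled p̂ = (70+185)/(439+1515) = 255/1954 = 0.13050.
SE = √(p̂(1−p̂)(1/n₁+1/n₂)) = √(0.13050·0.86950·0.00293797) = √(0.000333374) = 0.01826.
z = (0.15945 − 0.12211)/0.01826 = 0.03734/0.01826 = 2.045.

z = 2.045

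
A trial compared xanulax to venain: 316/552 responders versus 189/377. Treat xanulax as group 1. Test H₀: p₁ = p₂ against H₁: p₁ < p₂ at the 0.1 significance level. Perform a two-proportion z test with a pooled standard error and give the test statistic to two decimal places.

z = 2.14

p̂₁ = 316/552 = 0.5725, p̂₂ = 189/377 = 0.5013.
Pooled p̂ = (316+189)/(552+377) = 505/929 = 0.5436.
SE = √(0.248099 × 0.00446411) = 0.0333.
z = (0.5725 − 0.5013)/0.0333 = 0.0712/0.0333 = 2.14.
p-value = P(Z < 2.138) ≈ 0.9837. With α = 0.1, fail to reject H₀.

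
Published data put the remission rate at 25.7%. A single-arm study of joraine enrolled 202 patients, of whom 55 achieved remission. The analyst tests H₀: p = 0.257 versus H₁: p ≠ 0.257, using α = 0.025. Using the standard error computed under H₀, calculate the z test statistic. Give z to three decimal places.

p̂ = 55/202 ≈ 0.27228.
Standard error under H₀: √(0.257×0.743/202) = 0.03075.
z = (0.27228 − 0.257)/0.03075 = 0.01528/0.03075 = 0.497.
p-value = 2·P(Z > 0.497) ≈ 0.6193, so at α = 0.025 we fail to reject H₀.

z = 0.497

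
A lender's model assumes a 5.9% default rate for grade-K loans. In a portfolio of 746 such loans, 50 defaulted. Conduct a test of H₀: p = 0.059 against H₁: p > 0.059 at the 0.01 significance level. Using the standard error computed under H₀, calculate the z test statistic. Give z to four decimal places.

z = 0.9301

p̂ = 50/746 ≈ 0.067024.
Under H₀, SE = √(0.059·0.941/746) = √(7.44223e-05) = 0.008627.
z = (0.067024 − 0.059)/0.008627 = 0.008024/0.008627 = 0.9301.
p-value = P(Z > 0.930) ≈ 0.1762, so at α = 0.01 we fail to reject H₀.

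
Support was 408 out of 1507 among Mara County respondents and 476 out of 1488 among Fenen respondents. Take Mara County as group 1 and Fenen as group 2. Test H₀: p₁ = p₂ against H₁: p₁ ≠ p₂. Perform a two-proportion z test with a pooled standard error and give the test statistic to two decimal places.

p̂₁ = 408/1507 ≈ 0.2707, p̂₂ = 476/1488 ≈ 0.3199.
Pooled p̂ = (408+476)/(1507+1488) = 884/2995 = 0.2952.
SE = √(p̂(1−p̂)(1/n₁+1/n₂)) = √(0.2952·0.7048·0.00133561) = √(0.000277861) = 0.0167.
z = (0.2707 − 0.3199)/0.0167 = -0.0492/0.0167 = -2.95.

z = -2.95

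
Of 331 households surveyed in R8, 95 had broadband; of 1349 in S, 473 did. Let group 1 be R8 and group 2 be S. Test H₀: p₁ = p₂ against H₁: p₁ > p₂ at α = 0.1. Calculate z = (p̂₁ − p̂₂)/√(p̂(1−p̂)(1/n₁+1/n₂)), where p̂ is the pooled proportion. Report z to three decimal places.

p̂₁ = 95/331 ≈ 0.287009, p̂₂ = 473/1349 ≈ 0.350630.
Pooled p̂ = (95+473)/(331+1349) = 568/1680 = 0.338095.
SE = √(p̂(1−p̂)(1/n₁+1/n₂)) = √(0.338095·0.661905·0.00376244) = √(0.000841984) = 0.029017.
z = (0.287009 − 0.350630)/0.029017 = -0.063621/0.029017 = -2.193.
p-value = P(Z > -2.193) ≈ 0.9858, so at α = 0.1 we fail to reject H₀.

z = -2.193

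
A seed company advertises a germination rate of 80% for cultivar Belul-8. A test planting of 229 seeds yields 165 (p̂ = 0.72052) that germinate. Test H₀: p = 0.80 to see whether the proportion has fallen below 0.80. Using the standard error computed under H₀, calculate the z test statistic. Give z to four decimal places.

p̂ = 165/229 = 0.720524.
Standard error under H₀: √(0.8×0.2/229) = 0.026433.
z = (0.720524 − 0.8)/0.026433 = -0.079476/0.026433 = -3.0067.

z = -3.0067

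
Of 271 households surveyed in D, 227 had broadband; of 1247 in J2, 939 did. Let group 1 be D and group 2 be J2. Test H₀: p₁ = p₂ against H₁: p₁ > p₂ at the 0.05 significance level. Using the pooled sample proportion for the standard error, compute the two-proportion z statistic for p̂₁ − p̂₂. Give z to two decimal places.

z = 2.99

p̂₁ = 227/271 = 0.8376, p̂₂ = 939/1247 = 0.7530.
Pooled p̂ = (227+939)/(271+1247) = 1166/1518 = 0.7681.
SE = √(0.178114 × 0.00449196) = 0.0283.
z = (0.8376 − 0.7530)/0.0283 = 0.0846/0.0283 = 2.99.
p-value = P(Z > 2.992) ≈ 0.0014. With α = 0.05, reject H₀.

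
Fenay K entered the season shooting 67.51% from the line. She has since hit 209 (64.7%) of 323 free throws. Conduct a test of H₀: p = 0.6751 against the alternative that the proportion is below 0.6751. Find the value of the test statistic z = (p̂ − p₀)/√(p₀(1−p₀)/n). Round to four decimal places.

p̂ = 209/323 = 0.647059.
Under H₀, SE = √(0.6751·0.3249/323) = √(0.000679071) = 0.026059.
z = (0.647059 − 0.6751)/0.026059 = -0.028041/0.026059 = -1.0761.

z = -1.0761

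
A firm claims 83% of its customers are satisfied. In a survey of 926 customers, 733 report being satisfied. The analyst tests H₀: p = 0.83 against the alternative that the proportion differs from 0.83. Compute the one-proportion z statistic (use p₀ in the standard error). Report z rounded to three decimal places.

z = -3.113

p̂ = 733/926 ≈ 0.79158.
Under H₀, SE = √(0.83·0.17/926) = √(0.000152376) = 0.01234.
z = (0.79158 − 0.83)/0.01234 = -0.03842/0.01234 = -3.113.
p-value = 2·P(Z > 3.113) ≈ 0.0019.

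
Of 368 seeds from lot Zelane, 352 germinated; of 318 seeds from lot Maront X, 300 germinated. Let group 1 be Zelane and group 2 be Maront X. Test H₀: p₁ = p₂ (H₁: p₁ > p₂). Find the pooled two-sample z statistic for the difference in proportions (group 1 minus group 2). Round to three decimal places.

p̂₁ = 352/368 = 0.956522, p̂₂ = 300/318 = 0.943396.
Pooled p̂ = (352+300)/(368+318) = 652/686 = 0.950437.
SE = √(0.0471062 × 0.00586205) = 0.016617.
z = (0.956522 − 0.943396)/0.016617 = 0.013126/0.016617 = 0.790.
p-value = P(Z > 0.790) ≈ 0.2148.

z = 0.790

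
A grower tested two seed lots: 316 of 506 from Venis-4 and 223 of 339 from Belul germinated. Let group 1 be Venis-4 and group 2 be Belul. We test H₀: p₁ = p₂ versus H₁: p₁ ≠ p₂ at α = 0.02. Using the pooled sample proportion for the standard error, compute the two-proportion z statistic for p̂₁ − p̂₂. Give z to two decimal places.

p̂₁ = 316/506 = 0.6245, p̂₂ = 223/339 = 0.6578.
Pooled p̂ = (316+223)/(506+339) = 539/845 = 0.6379.
SE = √(p̂(1−p̂)(1/n₁+1/n₂)) = √(0.6379·0.3621·0.00492614) = √(0.0011379) = 0.0337.
z = (0.6245 − 0.6578)/0.0337 = -0.0333/0.0337 = -0.99.
Two-sided p-value ≈ 2·Φ(−0.988) = 0.3234; since p > α = 0.02, fail to reject H₀.

z = -0.99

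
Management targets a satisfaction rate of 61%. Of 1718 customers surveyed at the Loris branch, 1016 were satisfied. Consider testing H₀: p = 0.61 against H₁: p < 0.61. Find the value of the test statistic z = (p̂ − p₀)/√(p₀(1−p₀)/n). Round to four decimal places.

p̂ = 1016/1718 = 0.5913853.
SE = √(p₀(1−p₀)/n) = √(0.2379/1718) = 0.0117675.
z = (0.5913853 − 0.61)/0.0117675 = -0.0186147/0.0117675 = -1.5819.
p-value = P(Z < -1.582) ≈ 0.0568.

z = -1.5819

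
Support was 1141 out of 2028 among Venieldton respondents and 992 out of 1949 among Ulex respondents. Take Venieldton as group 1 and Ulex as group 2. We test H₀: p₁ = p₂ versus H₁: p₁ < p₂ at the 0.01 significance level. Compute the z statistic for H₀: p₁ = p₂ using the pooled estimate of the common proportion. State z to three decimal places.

p̂₁ = 1141/2028 = 0.56262, p̂₂ = 992/1949 = 0.50898.
Pooled p̂ = (1141+992)/(2028+1949) = 2133/3977 = 0.53633.
SE = √(0.24868 × 0.00100618) = 0.01582.
z = (0.56262 − 0.50898)/0.01582 = 0.05364/0.01582 = 3.391.
p-value = P(Z < 3.391) ≈ 0.9997; since p > α = 0.01, fail to reject H₀.

z = 3.391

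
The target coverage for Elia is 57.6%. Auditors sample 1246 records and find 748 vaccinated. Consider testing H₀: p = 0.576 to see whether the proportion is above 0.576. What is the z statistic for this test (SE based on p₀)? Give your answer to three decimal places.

p̂ = 748/1246 ≈ 0.60032.
SE = √(p₀(1−p₀)/n) = √(0.24422/1246) = 0.01400.
z = (0.60032 − 0.576)/0.01400 = 0.02432/0.01400 = 1.737.
p-value = P(Z > 1.737) ≈ 0.0412.

z = 1.737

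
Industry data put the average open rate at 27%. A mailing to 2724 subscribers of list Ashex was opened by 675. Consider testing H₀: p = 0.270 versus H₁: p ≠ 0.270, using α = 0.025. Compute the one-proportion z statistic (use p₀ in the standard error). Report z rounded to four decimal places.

z = -2.6101

p̂ = 675/2724 = 0.2477974.
SE = √(p₀(1−p₀)/n) = √(0.1971/2724) = 0.0085063.
z = (0.2477974 − 0.27)/0.0085063 = -0.0222026/0.0085063 = -2.6101.
p-value = 2·P(Z > 2.610) ≈ 0.0091, so at α = 0.025 we reject H₀.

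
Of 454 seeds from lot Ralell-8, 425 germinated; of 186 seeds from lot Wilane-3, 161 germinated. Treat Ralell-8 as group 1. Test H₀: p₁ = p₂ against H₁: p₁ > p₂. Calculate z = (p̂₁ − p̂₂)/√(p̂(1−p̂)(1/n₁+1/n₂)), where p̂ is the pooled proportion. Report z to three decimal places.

p̂₁ = 425/454 ≈ 0.936123, p̂₂ = 161/186 ≈ 0.865591.
Pooled p̂ = (425+161)/(454+186) = 586/640 = 0.915625.
SE = √(p̂(1−p̂)(1/n₁+1/n₂)) = √(0.915625·0.084375·0.00757899) = √(0.000585521) = 0.024198.
z = (0.936123 − 0.865591)/0.024198 = 0.070532/0.024198 = 2.915.
p-value = P(Z > 2.915) ≈ 0.0018.

z = 2.915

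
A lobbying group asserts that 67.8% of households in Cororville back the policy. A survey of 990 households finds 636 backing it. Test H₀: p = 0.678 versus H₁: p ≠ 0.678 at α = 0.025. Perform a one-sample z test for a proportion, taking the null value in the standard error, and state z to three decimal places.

z = -2.396

p̂ = 636/990 = 0.64242.
Standard error under H₀: √(0.678×0.322/990) = 0.01485.
z = (0.64242 − 0.678)/0.01485 = -0.03558/0.01485 = -2.396.
Two-sided p-value ≈ 2·Φ(−2.396) = 0.0166. With α = 0.025, reject H₀.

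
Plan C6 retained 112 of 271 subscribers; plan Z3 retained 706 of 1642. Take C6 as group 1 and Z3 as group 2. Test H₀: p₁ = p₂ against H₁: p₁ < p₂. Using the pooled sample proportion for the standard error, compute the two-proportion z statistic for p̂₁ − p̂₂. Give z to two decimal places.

z = -0.51

p̂₁ = 112/271 = 0.41328, p̂₂ = 706/1642 = 0.42996.
Pooled p̂ = (112+706)/(271+1642) = 818/1913 = 0.42760.
SE = √(0.244758 × 0.00429905) = 0.03244.
z = (0.41328 − 0.42996)/0.03244 = -0.01668/0.03244 = -0.51.
p-value = P(Z < -0.514) ≈ 0.3036.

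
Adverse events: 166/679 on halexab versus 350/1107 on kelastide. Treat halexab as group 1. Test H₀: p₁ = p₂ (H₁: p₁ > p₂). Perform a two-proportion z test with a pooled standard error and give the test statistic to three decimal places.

p̂₁ = 166/679 = 0.24448, p̂₂ = 350/1107 = 0.31617.
Pooled p̂ = (166+350)/(679+1107) = 516/1786 = 0.28891.
SE = √(p̂(1−p̂)(1/n₁+1/n₂)) = √(0.28891·0.71109·0.0023761) = √(0.000488151) = 0.02209.
z = (0.24448 − 0.31617)/0.02209 = -0.07169/0.02209 = -3.245.

z = -3.245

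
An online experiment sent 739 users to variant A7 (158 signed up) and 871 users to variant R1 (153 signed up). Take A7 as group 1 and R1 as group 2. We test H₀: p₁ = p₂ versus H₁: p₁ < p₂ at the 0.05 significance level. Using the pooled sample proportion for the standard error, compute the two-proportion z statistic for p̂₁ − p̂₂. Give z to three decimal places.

z = 1.932

p̂₁ = 158/739 ≈ 0.21380, p̂₂ = 153/871 ≈ 0.17566.
Pooled p̂ = (158+153)/(739+871) = 311/1610 = 0.19317.
SE = √(0.155854 × 0.00250129) = 0.01974.
z = (0.21380 − 0.17566)/0.01974 = 0.03814/0.01974 = 1.932.
p-value = P(Z < 1.932) ≈ 0.9733. With α = 0.05, fail to reject H₀.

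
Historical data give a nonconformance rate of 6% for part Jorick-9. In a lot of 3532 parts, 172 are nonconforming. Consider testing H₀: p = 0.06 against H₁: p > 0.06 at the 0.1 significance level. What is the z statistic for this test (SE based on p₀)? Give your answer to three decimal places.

p̂ = 172/3532 = 0.048698.
SE = √(p₀(1−p₀)/n) = √(0.0564/3532) = 0.003996.
z = (0.048698 − 0.06)/0.003996 = -0.011302/0.003996 = -2.828.
p-value = P(Z > -2.828) ≈ 0.9977, so at α = 0.1 we fail to reject H₀.

z = -2.828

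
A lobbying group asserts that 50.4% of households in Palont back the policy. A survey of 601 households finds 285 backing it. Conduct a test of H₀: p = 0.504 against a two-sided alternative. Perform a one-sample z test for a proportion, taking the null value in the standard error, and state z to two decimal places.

z = -1.46

p̂ = 285/601 ≈ 0.4742.
SE = √(p₀(1−p₀)/n) = √(0.24998/601) = 0.0204.
z = (0.4742 − 0.504)/0.0204 = -0.0298/0.0204 = -1.46.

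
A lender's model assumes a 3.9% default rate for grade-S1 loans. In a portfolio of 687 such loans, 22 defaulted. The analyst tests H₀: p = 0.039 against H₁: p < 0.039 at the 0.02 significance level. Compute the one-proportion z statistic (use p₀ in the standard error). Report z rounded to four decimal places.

p̂ = 22/687 = 0.032023.
Under H₀, SE = √(0.039·0.961/687) = √(5.45546e-05) = 0.007386.
z = (0.032023 − 0.039)/0.007386 = -0.006977/0.007386 = -0.9446.
p-value = P(Z < -0.945) ≈ 0.1724, so at α = 0.02 we fail to reject H₀.

z = -0.9446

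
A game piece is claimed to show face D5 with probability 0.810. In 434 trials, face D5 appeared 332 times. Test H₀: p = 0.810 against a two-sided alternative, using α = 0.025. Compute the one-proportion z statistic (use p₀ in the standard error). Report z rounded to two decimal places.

p̂ = 332/434 = 0.7650.
Under H₀, SE = √(0.81·0.19/434) = √(0.000354608) = 0.0188.
z = (0.7650 − 0.81)/0.0188 = -0.0450/0.0188 = -2.39.
p-value = 2·P(Z > 2.391) ≈ 0.0168; since p < α = 0.025, reject H₀.

z = -2.39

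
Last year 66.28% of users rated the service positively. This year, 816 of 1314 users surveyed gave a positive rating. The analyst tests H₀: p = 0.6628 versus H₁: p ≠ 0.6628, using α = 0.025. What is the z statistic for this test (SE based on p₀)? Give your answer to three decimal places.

p̂ = 816/1314 = 0.621005.
Standard error under H₀: √(0.6628×0.3372/1314) = 0.013042.
z = (0.621005 − 0.6628)/0.013042 = -0.041795/0.013042 = -3.205.
Two-sided p-value ≈ 2·Φ(−3.205) = 0.0014, so at α = 0.025 we reject H₀.

z = -3.205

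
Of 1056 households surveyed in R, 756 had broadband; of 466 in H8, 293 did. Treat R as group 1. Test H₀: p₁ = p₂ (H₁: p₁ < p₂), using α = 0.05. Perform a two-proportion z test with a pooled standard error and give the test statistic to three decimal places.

p̂₁ = 756/1056 ≈ 0.71591, p̂₂ = 293/466 ≈ 0.62876.
Pooled p̂ = (756+293)/(1056+466) = 1049/1522 = 0.68922.
SE = √(0.214194 × 0.00309289) = 0.02574.
z = (0.71591 − 0.62876)/0.02574 = 0.08715/0.02574 = 3.386.
p-value = P(Z < 3.386) ≈ 0.9996, so at α = 0.05 we fail to reject H₀.

z = 3.386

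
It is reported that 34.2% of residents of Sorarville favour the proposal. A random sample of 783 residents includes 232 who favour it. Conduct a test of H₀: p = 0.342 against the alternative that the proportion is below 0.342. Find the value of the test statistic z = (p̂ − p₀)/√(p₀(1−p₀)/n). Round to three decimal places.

z = -2.696

p̂ = 232/783 = 0.29630.
SE = √(p₀(1−p₀)/n) = √(0.22504/783) = 0.01695.
z = (0.29630 − 0.342)/0.01695 = -0.04570/0.01695 = -2.696.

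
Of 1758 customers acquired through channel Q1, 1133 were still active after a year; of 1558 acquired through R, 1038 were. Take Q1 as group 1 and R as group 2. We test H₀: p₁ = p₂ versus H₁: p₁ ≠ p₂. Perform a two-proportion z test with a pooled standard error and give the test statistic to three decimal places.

p̂₁ = 1133/1758 = 0.644482, p̂₂ = 1038/1558 = 0.666239.
Pooled p̂ = (1133+1038)/(1758+1558) = 2171/3316 = 0.654704.
SE = √(p̂(1−p̂)(1/n₁+1/n₂)) = √(0.654704·0.345296·0.00121068) = √(0.000273693) = 0.016544.
z = (0.644482 − 0.666239)/0.016544 = -0.021757/0.016544 = -1.315.
Two-sided p-value ≈ 2·Φ(−1.315) = 0.1885.

z = -1.315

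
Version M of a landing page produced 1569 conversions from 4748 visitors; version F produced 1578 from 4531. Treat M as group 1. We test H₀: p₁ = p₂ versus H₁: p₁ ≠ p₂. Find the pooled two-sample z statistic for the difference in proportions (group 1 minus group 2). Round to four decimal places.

p̂₁ = 1569/4748 ≈ 0.3304549, p̂₂ = 1578/4531 ≈ 0.3482675.
Pooled p̂ = (1569+1578)/(4748+4531) = 3147/9279 = 0.3391529.
SE = √(0.224128 × 0.000431317) = 0.0098321.
z = (0.3304549 − 0.3482675)/0.0098321 = -0.0178126/0.0098321 = -1.8117.

z = -1.8117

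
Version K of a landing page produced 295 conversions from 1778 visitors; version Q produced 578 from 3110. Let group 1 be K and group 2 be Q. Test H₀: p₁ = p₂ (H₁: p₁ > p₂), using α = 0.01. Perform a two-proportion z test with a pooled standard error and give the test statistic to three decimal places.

z = -1.751

p̂₁ = 295/1778 ≈ 0.165917, p̂₂ = 578/3110 ≈ 0.185852.
Pooled p̂ = (295+578)/(1778+3110) = 873/4888 = 0.178601.
SE = √(p̂(1−p̂)(1/n₁+1/n₂)) = √(0.178601·0.821399·0.000883973) = √(0.000129681) = 0.011388.
z = (0.165917 − 0.185852)/0.011388 = -0.019935/0.011388 = -1.751.
p-value = P(Z > -1.751) ≈ 0.9600, so at α = 0.01 we fail to reject H₀.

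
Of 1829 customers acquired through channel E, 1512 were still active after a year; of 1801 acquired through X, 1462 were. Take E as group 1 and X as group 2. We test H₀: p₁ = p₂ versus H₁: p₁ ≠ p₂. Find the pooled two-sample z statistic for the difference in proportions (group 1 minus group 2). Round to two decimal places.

p̂₁ = 1512/1829 ≈ 0.82668, p̂₂ = 1462/1801 ≈ 0.81177.
Pooled p̂ = (1512+1462)/(1829+1801) = 2974/3630 = 0.81928.
SE = √(0.148058 × 0.00110199) = 0.01277.
z = (0.82668 − 0.81177)/0.01277 = 0.01491/0.01277 = 1.17.

z = 1.17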